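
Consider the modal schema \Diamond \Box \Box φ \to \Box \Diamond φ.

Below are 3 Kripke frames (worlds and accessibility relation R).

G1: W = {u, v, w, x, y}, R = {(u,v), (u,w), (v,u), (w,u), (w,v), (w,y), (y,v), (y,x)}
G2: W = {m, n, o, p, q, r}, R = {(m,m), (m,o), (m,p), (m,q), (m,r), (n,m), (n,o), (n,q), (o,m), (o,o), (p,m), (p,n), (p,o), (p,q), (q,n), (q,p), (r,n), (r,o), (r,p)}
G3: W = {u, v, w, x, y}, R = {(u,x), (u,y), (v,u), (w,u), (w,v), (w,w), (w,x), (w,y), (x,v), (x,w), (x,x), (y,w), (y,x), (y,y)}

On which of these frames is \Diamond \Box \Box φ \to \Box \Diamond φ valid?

G2

This is the axiom for a generalized confluence (Geach) condition; its first-order frame correspondent is \forall x \forall y \forall z ((xRy \wedge xRz) \to \exists w (y R^2 w \wedge zRw)).
G1: fails — uRv, uRv but no t with vR²t and vRt.
G2: satisfies the condition.
G3: fails — wRu, wRv but no t with uR²t and vRt.
Valid on: G2.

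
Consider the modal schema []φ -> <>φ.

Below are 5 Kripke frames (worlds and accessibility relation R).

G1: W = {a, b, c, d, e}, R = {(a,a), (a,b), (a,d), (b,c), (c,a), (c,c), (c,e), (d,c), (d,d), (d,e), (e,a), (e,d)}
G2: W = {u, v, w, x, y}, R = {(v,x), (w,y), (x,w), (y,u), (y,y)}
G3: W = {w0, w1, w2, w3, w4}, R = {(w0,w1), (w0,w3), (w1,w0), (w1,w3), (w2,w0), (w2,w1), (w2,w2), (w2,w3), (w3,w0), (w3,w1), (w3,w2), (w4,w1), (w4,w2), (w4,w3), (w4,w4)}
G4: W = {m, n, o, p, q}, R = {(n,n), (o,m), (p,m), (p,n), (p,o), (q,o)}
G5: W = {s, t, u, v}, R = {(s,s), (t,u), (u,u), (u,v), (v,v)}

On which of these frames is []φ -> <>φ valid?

G1, G3, G5

The schema corresponds to seriality: forall x exists y Rxy.
G1: ✓.
G2: fails — world u has no successor.
G3: ✓.
G4: fails — world m has no successor.
G5: ✓.
Valid on: G1, G3, G5.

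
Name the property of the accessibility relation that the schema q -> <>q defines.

reflexivity: forall x Rxx

This is a form of the T axiom.
Its frame correspondent is reflexivity — forall x Rxx.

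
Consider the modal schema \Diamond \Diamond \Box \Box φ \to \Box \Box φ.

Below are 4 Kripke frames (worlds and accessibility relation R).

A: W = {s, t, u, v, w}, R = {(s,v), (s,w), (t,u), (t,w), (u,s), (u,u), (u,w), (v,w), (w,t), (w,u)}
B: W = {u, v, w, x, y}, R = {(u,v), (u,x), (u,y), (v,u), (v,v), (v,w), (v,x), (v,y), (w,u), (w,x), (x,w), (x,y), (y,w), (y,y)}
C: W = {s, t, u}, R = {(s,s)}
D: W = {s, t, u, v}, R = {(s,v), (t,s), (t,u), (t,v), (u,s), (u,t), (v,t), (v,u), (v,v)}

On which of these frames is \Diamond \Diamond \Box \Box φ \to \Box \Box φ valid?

Frame correspondent (Sahlqvist): \forall x \forall y \forall z ((x R^2 y \wedge x R^2 z) \to \exists w (y R^2 w \wedge z = w)) — i.e. a generalized confluence (Geach) condition.
A: fails — sR²w, sR²t but no w* with wR²w* and t=w*.
B: fails — uR²w, uR²u but no t with wR²t and u=t.
C: condition met.
D: fails — sR²u, sR²t but no w with uR²w and t=w.

C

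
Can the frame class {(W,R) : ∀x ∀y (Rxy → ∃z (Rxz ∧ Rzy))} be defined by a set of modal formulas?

The condition is density. A defining modal formula is □□p → □p.
Suppose □□p→□p is valid. Take Rxy and set V(p)={w : xR²w}. Then □□p at x, so □p at x, so p at y, i.e. ∃z(Rxz∧Rzy).

Yes — defined by □□p → □p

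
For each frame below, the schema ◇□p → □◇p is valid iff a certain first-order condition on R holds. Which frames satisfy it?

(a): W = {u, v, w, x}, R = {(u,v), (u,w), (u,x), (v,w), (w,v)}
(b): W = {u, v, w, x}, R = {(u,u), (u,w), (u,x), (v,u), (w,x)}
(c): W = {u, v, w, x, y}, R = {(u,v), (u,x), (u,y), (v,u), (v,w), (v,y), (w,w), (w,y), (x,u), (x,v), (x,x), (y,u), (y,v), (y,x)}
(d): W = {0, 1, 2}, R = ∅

(d)

This is the axiom for convergence; its first-order frame correspondent is ∀x ∀y ∀z (Rxy ∧ Rxz → ∃w (Ryw ∧ Rzw)).
(a): fails — Ruv and Ruw but v and w have no common successor.
(b): fails — Ruw and Rux but w and x have no common successor.
(c): fails — Rvw and Rvy but w and y have no common successor.
(d): holds.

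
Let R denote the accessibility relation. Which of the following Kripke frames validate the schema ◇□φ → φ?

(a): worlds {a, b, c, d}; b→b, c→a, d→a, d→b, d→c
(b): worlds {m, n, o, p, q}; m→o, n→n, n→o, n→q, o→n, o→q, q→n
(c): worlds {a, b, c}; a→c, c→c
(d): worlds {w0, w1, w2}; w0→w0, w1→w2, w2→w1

(d)

Frame correspondent (Sahlqvist): ∀x ∀y (Rxy → Ryx) — i.e. symmetry.
(a): fails — Rdc but not Rcd.
(b): fails — Rmo but not Rom.
(c): fails — Rac but not Rca.
(d): condition met.
Valid on: (d).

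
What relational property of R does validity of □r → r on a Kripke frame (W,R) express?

reflexivity

Suppose □r→r is valid. At any x set V(r)={w : Rxw}. Then □r holds at x, so r holds at x, i.e. Rxx.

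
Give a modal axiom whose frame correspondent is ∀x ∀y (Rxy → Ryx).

p → □◇p

This is symmetry; the standard corresponding axiom is B: p → □◇p.
Suppose p→□◇p is valid. Take Rxy and set V(p)={x}. Then p at x, so □◇p at x, so ◇p at y, so some z with Ryz has p; z=x, i.e. Ryx.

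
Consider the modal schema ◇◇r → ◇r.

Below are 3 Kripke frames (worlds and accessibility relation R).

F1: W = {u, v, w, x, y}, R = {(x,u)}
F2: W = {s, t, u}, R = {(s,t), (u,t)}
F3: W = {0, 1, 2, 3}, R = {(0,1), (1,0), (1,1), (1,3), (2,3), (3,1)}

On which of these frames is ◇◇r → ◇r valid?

F1, F2

The schema corresponds to transitivity: ∀x ∀y ∀z (Rxy ∧ Ryz → Rxz).
F1: ✓.
F2: ✓.
F3: fails — R31 and R10 but not R30.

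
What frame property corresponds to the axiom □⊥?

emptiness of R

□⊥ is valid iff no world has any successor (otherwise □⊥ fails at any world with one).
The converse is a direct semantic check.
So the correspondent is emptiness of R.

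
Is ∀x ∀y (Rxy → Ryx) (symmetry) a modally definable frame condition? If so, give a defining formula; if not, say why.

Yes — defined by p → □◇p

This is a Sahlqvist condition; the B axiom p → □◇p defines it.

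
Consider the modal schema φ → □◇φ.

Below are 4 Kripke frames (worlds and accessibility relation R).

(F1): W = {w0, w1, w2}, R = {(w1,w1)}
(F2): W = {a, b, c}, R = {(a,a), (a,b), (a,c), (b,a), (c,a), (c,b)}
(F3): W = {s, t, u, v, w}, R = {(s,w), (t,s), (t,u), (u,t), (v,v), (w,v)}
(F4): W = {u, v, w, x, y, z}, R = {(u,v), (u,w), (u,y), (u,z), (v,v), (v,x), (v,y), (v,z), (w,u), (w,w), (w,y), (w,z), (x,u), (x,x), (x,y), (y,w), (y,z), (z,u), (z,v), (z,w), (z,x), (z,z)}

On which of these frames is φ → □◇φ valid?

This is the axiom for symmetry; its first-order frame correspondent is ∀x ∀y (Rxy → Ryx).
(F1): satisfies the condition.
(F2): fails — Rcb but not Rbc.
(F3): fails — Rts but not Rst.
(F4): fails — Ruv but not Rvu.

(F1)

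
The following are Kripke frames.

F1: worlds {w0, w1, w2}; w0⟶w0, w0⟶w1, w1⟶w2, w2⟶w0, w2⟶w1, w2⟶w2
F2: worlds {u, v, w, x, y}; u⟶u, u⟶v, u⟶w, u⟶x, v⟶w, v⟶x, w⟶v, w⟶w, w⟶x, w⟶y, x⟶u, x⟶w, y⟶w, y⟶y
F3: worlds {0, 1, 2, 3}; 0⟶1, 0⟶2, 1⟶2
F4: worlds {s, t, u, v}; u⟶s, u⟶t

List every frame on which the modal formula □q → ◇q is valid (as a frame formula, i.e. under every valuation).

The schema corresponds to seriality: ∀x ∃y Rxy.
F1: satisfies the condition.
F2: satisfies the condition.
F3: fails — world 2 has no successor.
F4: fails — world s has no successor.
Valid on: F1, F2.

F1, F2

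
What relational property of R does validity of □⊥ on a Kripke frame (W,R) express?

This is the Ver axiom.
It corresponds to emptiness of R: ∀x ∀y ¬Rxy.

Emptiness of R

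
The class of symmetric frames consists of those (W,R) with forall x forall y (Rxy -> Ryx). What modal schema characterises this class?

r → □◇r

A defining formula is r → □◇r (the B axiom).
Suppose r→□◇r is valid. Take Rxy and set V(r)={x}. Then r at x, so □◇r at x, so ◇r at y, so some z with Ryz has r; z=x, i.e. Ryx.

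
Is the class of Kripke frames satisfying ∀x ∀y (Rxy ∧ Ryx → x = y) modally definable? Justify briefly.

No

Any modally definable frame class is closed under surjective bounded morphisms.
The 8-cycle (worlds s,t,u,v,w,x,y,z with s→t→u→v→w→x→y→z→s) is antisymmetric. Sending even-indexed worlds to a and odd-indexed worlds to b is a surjective bounded morphism onto the two-world frame with a↔b, which is not antisymmetric.
So the class is not modally definable.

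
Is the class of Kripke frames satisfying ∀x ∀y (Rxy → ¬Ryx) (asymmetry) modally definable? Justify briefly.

Modal frame validity is preserved under surjective bounded morphisms.
The 4-cycle (worlds s,t,u,v with s→t→u→v→s) is asymmetric. Mapping every world to a single reflexive point • is a surjective bounded morphism, and the reflexive point is not asymmetric (R•• but asymmetry requires ¬R••).
So the class is not modally definable.

No — not modally definable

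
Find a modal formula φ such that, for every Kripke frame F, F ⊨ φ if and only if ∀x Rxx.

The condition is reflexivity. The T schema □p → p defines it.

□p → p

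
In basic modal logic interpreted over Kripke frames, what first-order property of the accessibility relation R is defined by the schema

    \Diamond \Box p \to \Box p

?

This is a form of the 5 axiom.
Its frame correspondent is the Euclidean property — \forall x \forall y \forall z (Rxy \wedge Rxz \to Ryz).

The Euclidean property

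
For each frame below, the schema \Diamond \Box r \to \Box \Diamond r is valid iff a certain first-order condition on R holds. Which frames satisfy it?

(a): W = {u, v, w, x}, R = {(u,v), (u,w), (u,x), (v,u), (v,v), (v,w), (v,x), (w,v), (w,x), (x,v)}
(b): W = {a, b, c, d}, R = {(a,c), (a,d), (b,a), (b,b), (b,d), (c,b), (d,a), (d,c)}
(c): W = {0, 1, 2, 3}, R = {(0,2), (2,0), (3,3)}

(a), (c)

This is the axiom for convergence; its first-order frame correspondent is \forall x \forall y \forall z (Rxy \wedge Rxz \to \exists w (Ryw \wedge Rzw)).
(a): condition met.
(b): fails — Rac and Rad but c and d have no common successor.
(c): condition met.
Valid on: (a), (c).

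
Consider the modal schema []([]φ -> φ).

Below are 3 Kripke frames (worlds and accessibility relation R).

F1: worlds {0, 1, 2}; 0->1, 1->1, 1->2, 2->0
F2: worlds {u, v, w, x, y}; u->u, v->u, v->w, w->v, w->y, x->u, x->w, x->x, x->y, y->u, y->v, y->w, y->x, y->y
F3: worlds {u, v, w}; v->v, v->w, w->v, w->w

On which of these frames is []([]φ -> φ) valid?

F3

This is the axiom for shift-reflexivity; its first-order frame correspondent is forall x forall y (Rxy -> Ryy).
F1: fails — R12 but not R22.
F2: fails — Rxw but not Rww.
F3: ✓.
Valid on: F3.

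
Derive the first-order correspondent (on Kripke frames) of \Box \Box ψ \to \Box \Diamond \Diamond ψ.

This is a Sahlqvist (Geach-type) schema ◇^0□^2ψ → □^1◇^2ψ.
Minimal-valuation argument: fix x; take any y with xR^0y and any z with xR^1z. Set V(ψ) to the set of worlds R-reachable from y in exactly 2 steps. Then □^2ψ holds at y, so the antecedent holds at x; validity forces ◇^2ψ at z, giving a w with zR^2w and yR^2w.
First-order correspondent: \forall x \forall z (xRz \to \exists w (x R^2 w \wedge z R^2 w)).

\forall x \forall z (xRz \to \exists w (x R^2 w \wedge z R^2 w))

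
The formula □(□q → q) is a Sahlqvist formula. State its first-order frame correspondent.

Suppose □(□q→q) is valid. Take Rxy and set V(q)={w : Ryw}. Then at y, □q holds; since □(□q→q) at x, □q→q at y, so q at y, i.e. Ryy.
Conversely, on a frame with shift-reflexivity the schema holds at every world under every valuation.
So the correspondent is shift-reflexivity.

Shift-reflexivity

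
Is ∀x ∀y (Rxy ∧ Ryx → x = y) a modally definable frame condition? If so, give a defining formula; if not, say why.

Any modally definable frame class is closed under surjective bounded morphisms.
The 4-cycle (worlds s,t,u,v with s→t→u→v→s) is antisymmetric. Sending even-indexed worlds to • and odd-indexed worlds to ∘ is a surjective bounded morphism onto the two-world frame with •↔∘, which is not antisymmetric.
Hence antisymmetry is not modally definable.

Not modally definable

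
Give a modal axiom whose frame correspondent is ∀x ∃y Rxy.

□p → ◇p

This is seriality; the standard corresponding axiom is D: □p → ◇p.
Suppose □p→◇p is valid. At any x set V(p)=W. Then □p at x, so ◇p at x, so x has a successor.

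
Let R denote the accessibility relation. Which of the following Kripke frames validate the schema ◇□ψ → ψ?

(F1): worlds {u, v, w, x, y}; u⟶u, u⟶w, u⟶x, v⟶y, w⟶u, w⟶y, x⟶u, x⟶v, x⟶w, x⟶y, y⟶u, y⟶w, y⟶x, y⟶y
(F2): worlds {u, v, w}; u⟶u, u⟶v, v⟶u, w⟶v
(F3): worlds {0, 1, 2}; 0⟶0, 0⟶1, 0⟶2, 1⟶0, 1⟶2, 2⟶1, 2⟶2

none

The schema corresponds to symmetry: ∀x ∀y (Rxy → Ryx).
(F1): fails — Rxw but not Rwx.
(F2): fails — Rwv but not Rvw.
(F3): fails — R02 but not R20.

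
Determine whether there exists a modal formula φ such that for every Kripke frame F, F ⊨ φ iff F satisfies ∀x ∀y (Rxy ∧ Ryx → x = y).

Modal frame validity is preserved under surjective bounded morphisms.
The 4-cycle (worlds s,t,u,v with s→t→u→v→s) is antisymmetric. Sending even-indexed worlds to s and odd-indexed worlds to t is a surjective bounded morphism onto the two-world frame with s↔t, which is not antisymmetric.
So the class is not modally definable.

No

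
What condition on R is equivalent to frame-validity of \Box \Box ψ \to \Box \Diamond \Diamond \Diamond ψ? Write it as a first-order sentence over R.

\forall x \forall z (xRz \to \exists w (x R^2 w \wedge z R^3 w))

This is a Sahlqvist (Geach-type) schema ◇^0□^2ψ → □^1◇^3ψ.
First-order correspondent: \forall x \forall z (xRz \to \exists w (x R^2 w \wedge z R^3 w)).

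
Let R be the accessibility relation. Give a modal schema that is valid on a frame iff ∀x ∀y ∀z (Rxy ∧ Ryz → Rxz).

□s → □□s

A defining formula is □s → □□s (the 4 axiom).
Suppose □s→□□s is valid. Take Rxy, Ryz and set V(s)={w : Rxw}. Then □s at x, so □□s at x, so □s at y, so s at z, i.e. Rxz.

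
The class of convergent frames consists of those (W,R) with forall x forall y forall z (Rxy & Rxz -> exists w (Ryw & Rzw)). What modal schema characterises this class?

This is convergence; the standard corresponding axiom is .2: ◇□s → □◇s.
Suppose ◇□s→□◇s is valid. Take Rxy, Rxz and set V(s)={w : Ryw}. Then □s at y so ◇□s at x, so □◇s at x, so ◇s at z, giving w with Rzw and Ryw.

◇□s → □◇s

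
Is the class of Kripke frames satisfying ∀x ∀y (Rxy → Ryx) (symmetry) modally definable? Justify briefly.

Definable; p → □◇p defines it

This is a Sahlqvist condition; the B axiom p → □◇p defines it.
Suppose p→□◇p is valid. Take Rxy and set V(p)={x}. Then p at x, so □◇p at x, so ◇p at y, so some z with Ryz has p; z=x, i.e. Ryx.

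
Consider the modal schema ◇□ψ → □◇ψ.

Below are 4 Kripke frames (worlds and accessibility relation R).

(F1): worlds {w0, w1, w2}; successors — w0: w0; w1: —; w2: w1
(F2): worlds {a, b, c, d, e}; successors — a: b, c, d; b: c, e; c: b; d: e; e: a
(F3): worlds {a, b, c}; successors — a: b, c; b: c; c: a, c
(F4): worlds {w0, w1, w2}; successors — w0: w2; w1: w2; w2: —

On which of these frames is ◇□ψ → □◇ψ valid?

(F3)

Frame correspondent (Sahlqvist): ∀x ∀y ∀z (Rxy ∧ Rxz → ∃w (Ryw ∧ Rzw)) — i.e. convergence.
(F1): fails — Rw2w1 and Rw2w1 but w1 and w1 have no common successor.
(F2): fails — Rab and Rac but b and c have no common successor.
(F3): holds.
(F4): fails — Rw0w2 and Rw0w2 but w2 and w2 have no common successor.
Valid on: (F3).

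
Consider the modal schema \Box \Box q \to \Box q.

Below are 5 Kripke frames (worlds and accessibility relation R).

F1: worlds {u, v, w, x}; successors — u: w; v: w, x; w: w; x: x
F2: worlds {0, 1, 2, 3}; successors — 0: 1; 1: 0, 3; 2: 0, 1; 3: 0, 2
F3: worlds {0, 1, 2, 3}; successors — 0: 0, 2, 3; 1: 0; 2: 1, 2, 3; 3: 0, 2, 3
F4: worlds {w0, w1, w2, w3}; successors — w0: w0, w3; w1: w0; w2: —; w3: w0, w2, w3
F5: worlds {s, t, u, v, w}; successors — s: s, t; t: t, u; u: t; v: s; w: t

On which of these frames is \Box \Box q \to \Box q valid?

F1, F3, F4, F5

This is the axiom for density; its first-order frame correspondent is \forall x \forall y (Rxy \to \exists z (Rxz \wedge Rzy)).
F1: condition met.
F2: fails — R32 but no z with R3z and Rz2.
F3: condition met.
F4: condition met.
F5: condition met.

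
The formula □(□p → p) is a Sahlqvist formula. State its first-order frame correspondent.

Shift-reflexivity

This schema is the T□ axiom.
Its frame correspondent is shift-reflexivity — ∀x ∀y (Rxy → Ryy).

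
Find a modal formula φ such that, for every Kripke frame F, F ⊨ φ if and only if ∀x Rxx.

□q → q

A defining formula is □q → q (the T axiom).
Suppose □q→q is valid. At any x set V(q)={w : Rxw}. Then □q holds at x, so q holds at x, i.e. Rxx.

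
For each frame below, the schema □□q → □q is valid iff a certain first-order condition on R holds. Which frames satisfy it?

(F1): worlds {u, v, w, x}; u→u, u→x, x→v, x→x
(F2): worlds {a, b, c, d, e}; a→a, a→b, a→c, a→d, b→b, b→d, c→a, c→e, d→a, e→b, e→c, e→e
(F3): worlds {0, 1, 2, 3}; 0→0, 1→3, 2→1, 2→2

Frame correspondent (Sahlqvist): ∀x ∀y (Rxy → ∃z (Rxz ∧ Rzy)) — i.e. density.
(F1): ✓.
(F2): ✓.
(F3): fails — R13 but no z with R1z and Rz3.
Valid on: (F1), (F2).

(F1), (F2)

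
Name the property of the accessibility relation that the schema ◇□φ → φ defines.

symmetry: ∀x ∀y (Rxy → Ryx)

Equivalently (dual form): φ → □◇φ.
Suppose φ→□◇φ is valid. Take Rxy and set V(φ)={x}. Then φ at x, so □◇φ at x, so ◇φ at y, so some z with Ryz has φ; z=x, i.e. Ryx.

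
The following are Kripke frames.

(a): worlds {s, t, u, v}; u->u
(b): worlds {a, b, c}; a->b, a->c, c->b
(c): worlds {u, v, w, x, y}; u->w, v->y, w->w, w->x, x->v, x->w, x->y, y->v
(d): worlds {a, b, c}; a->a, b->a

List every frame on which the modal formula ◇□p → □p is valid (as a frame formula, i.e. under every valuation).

(a), (d)

The schema corresponds to the Euclidean property: ∀x ∀y ∀z (Rxy ∧ Rxz → Ryz).
(a): condition met.
(b): fails — Rac and Rac but not Rcc.
(c): fails — Rvy and Rvy but not Ryy.
(d): condition met.
Valid on: (a), (d).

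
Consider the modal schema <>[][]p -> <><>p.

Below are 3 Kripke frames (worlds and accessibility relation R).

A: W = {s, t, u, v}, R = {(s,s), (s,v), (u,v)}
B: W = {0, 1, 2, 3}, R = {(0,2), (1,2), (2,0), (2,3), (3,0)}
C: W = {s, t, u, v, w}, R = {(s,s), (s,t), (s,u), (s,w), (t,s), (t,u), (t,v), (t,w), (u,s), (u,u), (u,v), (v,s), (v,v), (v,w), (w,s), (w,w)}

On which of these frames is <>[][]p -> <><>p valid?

C

This is the axiom for a generalized confluence (Geach) condition; its first-order frame correspondent is forall x forall y (xRy -> exists w (y R^2 w & x R^2 w)).
A: fails — sRv but no w with vR²w and sR²w.
B: fails — 3R0 but no w with 0R²w and 3R²w.
C: ✓.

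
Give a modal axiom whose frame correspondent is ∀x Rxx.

□ψ → ψ

A defining formula is □ψ → ψ (the T axiom).
Suppose □ψ→ψ is valid. At any x set V(ψ)={w : Rxw}. Then □ψ holds at x, so ψ holds at x, i.e. Rxx.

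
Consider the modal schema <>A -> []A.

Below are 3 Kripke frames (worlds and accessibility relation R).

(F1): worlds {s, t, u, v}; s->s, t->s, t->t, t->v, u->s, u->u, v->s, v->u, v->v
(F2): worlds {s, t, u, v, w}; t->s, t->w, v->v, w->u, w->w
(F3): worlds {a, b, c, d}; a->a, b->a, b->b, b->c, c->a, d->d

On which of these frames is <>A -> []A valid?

none

Frame correspondent (Sahlqvist): forall x forall y forall z (Rxy & Rxz -> y = z) — i.e. partial functionality.
(F1): fails — t sees both s and t.
(F2): fails — t sees both s and w.
(F3): fails — b sees both a and b.
Valid on no frame.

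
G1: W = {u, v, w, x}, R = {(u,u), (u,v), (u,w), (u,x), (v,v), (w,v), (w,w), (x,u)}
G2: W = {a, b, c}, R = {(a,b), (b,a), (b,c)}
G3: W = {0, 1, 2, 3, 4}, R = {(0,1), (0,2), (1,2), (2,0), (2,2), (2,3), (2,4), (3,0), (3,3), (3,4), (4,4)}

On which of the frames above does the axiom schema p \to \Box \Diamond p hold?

none

Frame correspondent (Sahlqvist): \forall x \forall y (Rxy \to Ryx) — i.e. symmetry.
G1: fails — Ruv but not Rvu.
G2: fails — Rbc but not Rcb.
G3: fails — R34 but not R43.
Valid on no frame.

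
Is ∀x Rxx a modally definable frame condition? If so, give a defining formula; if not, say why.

The condition is reflexivity. A defining modal formula is □q → q.

Yes, by □q → q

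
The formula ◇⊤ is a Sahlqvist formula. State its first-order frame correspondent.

seriality

◇⊤ holds at w iff w has a successor, so frame-validity of ◇⊤ is exactly seriality. Equivalently via □A → ◇A:
Suppose □A→◇A is valid. At any x set V(A)=W. Then □A at x, so ◇A at x, so x has a successor.
Conversely, on a frame with seriality the schema holds at every world under every valuation.
Frame condition: ∀x ∃y Rxy.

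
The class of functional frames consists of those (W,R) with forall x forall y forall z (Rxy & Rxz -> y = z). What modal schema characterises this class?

◇p → □p

The condition is partial functionality. The CD schema ◇p → □p defines it.
Suppose ◇p→□p is valid. Take Rxy, Rxz and set V(p)={y}. Then ◇p at x, so □p at x, so p at z, i.e. z=y.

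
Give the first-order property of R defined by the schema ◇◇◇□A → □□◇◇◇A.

This is a Sahlqvist (Geach-type) schema ◇^3□^1A → □^2◇^3A.
Minimal-valuation argument: fix x; take any y with xR^3y and any z with xR^2z. Set V(A) to the set of worlds R-reachable from y in exactly 1 step. Then □^1A holds at y, so the antecedent holds at x; validity forces ◇^3A at z, giving a w with zR^3w and yR^1w.
First-order correspondent: ∀x ∀y ∀z ((xR³y ∧ xR²z) → ∃w (yRw ∧ zR³w)).

∀x ∀y ∀z ((xR³y ∧ xR²z) → ∃w (yRw ∧ zR³w))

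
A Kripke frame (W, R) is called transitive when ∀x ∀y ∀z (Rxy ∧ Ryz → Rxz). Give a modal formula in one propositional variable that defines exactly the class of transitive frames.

The condition is transitivity. The 4 schema □ψ → □□ψ defines it.
Suppose □ψ→□□ψ is valid. Take Rxy, Ryz and set V(ψ)={w : Rxw}. Then □ψ at x, so □□ψ at x, so □ψ at y, so ψ at z, i.e. Rxz.

□ψ → □□ψ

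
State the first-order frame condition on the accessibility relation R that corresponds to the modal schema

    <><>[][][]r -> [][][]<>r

forall x forall y forall z ((x R^2 y & x R^3 z) -> exists w (y R^3 w & zRw))

This is a Sahlqvist (Geach-type) schema ◇^2□^3r → □^3◇^1r.
First-order correspondent: forall x forall y forall z ((x R^2 y & x R^3 z) -> exists w (y R^3 w & zRw)).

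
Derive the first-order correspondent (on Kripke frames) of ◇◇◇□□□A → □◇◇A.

This is a Sahlqvist (Geach-type) schema ◇^3□^3A → □^1◇^2A.
Minimal-valuation argument: fix x; take any y with xR^3y and any z with xR^1z. Set V(A) to the set of worlds R-reachable from y in exactly 3 steps. Then □^3A holds at y, so the antecedent holds at x; validity forces ◇^2A at z, giving a w with zR^2w and yR^3w.
First-order correspondent: ∀x ∀y ∀z ((xR³y ∧ xRz) → ∃w (yR³w ∧ zR²w)).

∀x ∀y ∀z ((xR³y ∧ xRz) → ∃w (yR³w ∧ zR²w))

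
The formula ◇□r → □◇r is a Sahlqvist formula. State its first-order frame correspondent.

This is the .2 axiom.
Its frame correspondent is convergence — ∀x ∀y ∀z (Rxy ∧ Rxz → ∃w (Ryw ∧ Rzw)).

Convergence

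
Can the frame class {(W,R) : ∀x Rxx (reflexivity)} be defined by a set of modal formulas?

Yes: it is reflexivity, defined by the T schema □p → p.
Suppose □p→p is valid. At any x set V(p)={w : Rxw}. Then □p holds at x, so p holds at x, i.e. Rxx.

Yes — defined by □p → p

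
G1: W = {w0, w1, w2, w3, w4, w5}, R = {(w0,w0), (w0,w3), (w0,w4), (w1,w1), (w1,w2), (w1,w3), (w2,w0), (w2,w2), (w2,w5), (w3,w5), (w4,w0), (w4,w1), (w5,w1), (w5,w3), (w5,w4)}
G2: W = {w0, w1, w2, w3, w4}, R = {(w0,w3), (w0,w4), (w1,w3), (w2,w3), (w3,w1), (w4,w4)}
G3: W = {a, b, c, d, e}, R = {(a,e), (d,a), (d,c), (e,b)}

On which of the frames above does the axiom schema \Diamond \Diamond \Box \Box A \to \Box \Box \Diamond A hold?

The schema corresponds to a generalized confluence (Geach) condition: \forall x \forall y \forall z ((x R^2 y \wedge x R^2 z) \to \exists w (y R^2 w \wedge zRw)).
G1: fails — w0R²w3, w0R²w3 but no w with w3R²w and w3Rw.
G2: fails — w0R²w1, w0R²w1 but no w with w1R²w and w1Rw.
G3: fails — aR²b, aR²b but no w with bR²w and bRw.

none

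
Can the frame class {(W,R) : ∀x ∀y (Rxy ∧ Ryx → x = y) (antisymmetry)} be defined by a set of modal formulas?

Any modally definable frame class is closed under surjective bounded morphisms.
The 8-cycle (worlds w0,w1,w2,w3,w4,w5,w6,w7 with w0→w1→w2→w3→w4→w5→w6→w7→w0) is antisymmetric. Sending even-indexed worlds to a and odd-indexed worlds to b is a surjective bounded morphism onto the two-world frame with a↔b, which is not antisymmetric.
So the class is not modally definable.

Not definable by any modal formula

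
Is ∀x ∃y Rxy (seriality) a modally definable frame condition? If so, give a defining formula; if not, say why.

The condition is seriality. A defining modal formula is □p → ◇p.
Suppose □p→◇p is valid. At any x set V(p)=W. Then □p at x, so ◇p at x, so x has a successor.

Definable; □p → ◇p defines it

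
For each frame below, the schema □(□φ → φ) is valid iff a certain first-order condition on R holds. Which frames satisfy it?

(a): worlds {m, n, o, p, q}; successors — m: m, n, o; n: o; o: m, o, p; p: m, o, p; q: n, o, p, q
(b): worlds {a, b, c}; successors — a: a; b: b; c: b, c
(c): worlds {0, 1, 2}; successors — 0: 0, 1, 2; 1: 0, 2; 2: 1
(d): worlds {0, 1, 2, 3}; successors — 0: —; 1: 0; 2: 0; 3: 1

(b)

This is the axiom for shift-reflexivity; its first-order frame correspondent is ∀x ∀y (Rxy → Ryy).
(a): fails — Rqn but not Rnn.
(b): ✓.
(c): fails — R02 but not R22.
(d): fails — R10 but not R00.
Valid on: (b).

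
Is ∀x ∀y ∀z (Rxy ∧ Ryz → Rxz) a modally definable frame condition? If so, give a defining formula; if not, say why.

Definable; □p → □□p defines it

Yes: it is transitivity, defined by the 4 schema □p → □□p.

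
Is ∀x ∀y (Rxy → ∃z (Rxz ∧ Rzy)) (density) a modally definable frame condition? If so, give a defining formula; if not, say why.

This is a Sahlqvist condition; the C4 axiom □□p → □p defines it.
Suppose □□p→□p is valid. Take Rxy and set V(p)={w : xR²w}. Then □□p at x, so □p at x, so p at y, i.e. ∃z(Rxz∧Rzy).

Yes, by □□p → □p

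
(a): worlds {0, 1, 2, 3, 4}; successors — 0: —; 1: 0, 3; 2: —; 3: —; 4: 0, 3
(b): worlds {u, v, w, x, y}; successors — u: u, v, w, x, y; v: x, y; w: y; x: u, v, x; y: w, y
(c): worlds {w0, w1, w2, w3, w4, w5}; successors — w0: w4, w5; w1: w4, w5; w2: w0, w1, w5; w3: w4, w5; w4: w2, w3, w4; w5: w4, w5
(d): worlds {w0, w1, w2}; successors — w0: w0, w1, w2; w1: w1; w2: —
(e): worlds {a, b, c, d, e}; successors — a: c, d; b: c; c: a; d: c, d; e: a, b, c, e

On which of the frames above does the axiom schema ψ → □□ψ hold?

This is the axiom for a generalized confluence (Geach) condition; its first-order frame correspondent is ∀x ∀z (xR²z → ∃w (x = w ∧ z = w)).
(a): satisfies the condition.
(b): fails — uR²v but u ≠ v.
(c): fails — w0R²w2 but w0 ≠ w2.
(d): fails — w0R²w1 but w0 ≠ w1.
(e): fails — aR²c but a ≠ c.
Valid on: (a).

(a)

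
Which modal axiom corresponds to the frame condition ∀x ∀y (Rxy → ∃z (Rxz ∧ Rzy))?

A defining formula is □□r → □r (the C4 axiom).

□□r → □r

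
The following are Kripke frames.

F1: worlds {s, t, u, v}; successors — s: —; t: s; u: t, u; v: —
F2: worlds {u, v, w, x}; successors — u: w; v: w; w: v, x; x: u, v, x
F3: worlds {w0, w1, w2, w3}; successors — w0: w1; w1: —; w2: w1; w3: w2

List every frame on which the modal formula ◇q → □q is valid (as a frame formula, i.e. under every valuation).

F3

This is the axiom for partial functionality; its first-order frame correspondent is ∀x ∀y ∀z (Rxy ∧ Rxz → y = z).
F1: fails — u sees both t and u.
F2: fails — w sees both v and x.
F3: condition met.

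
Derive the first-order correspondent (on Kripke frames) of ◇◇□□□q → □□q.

This is a Sahlqvist (Geach-type) schema ◇^2□^3q → □^2◇^0q.
First-order correspondent: ∀x ∀y ∀z ((xR²y ∧ xR²z) → ∃w (yR³w ∧ z = w)).

∀x ∀y ∀z ((xR²y ∧ xR²z) → ∃w (yR³w ∧ z = w))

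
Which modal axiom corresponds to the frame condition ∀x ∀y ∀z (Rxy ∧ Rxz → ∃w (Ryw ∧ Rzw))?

◇□r → □◇r

This is convergence; the standard corresponding axiom is .2: ◇□r → □◇r.
Suppose ◇□r→□◇r is valid. Take Rxy, Rxz and set V(r)={w : Ryw}. Then □r at y so ◇□r at x, so □◇r at x, so ◇r at z, giving w with Rzw and Ryw.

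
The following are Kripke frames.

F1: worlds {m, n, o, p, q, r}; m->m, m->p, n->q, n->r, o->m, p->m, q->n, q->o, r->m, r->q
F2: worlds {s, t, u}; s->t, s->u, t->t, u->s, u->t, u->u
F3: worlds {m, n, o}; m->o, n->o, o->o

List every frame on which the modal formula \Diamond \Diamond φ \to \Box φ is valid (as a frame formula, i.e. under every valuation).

The schema corresponds to a generalized confluence (Geach) condition: \forall x \forall y \forall z ((x R^2 y \wedge xRz) \to \exists w (y = w \wedge z = w)).
F1: fails — mR²m, mRp but m ≠ p.
F2: fails — sR²s, sRt but s ≠ t.
F3: holds.

F3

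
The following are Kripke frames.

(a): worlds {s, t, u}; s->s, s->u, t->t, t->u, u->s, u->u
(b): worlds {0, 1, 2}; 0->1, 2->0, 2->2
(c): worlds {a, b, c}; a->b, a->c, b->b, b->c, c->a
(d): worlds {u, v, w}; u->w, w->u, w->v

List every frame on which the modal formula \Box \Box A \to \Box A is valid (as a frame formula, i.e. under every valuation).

This is the axiom for density; its first-order frame correspondent is \forall x \forall y (Rxy \to \exists z (Rxz \wedge Rzy)).
(a): holds.
(b): fails — R01 but no z with R0z and Rz1.
(c): fails — Rca but no z with Rcz and Rza.
(d): fails — Rwu but no z with Rwz and Rzu.

(a)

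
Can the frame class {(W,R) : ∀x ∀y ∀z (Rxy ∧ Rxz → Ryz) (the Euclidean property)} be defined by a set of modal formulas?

Yes — defined by ◇q → □◇q

This is a Sahlqvist condition; the 5 axiom ◇q → □◇q defines it.
Suppose ◇q→□◇q is valid. Take Rxy, Rxz and set V(q)={y}. Then ◇q at x, so □◇q at x, so ◇q at z, so some w with Rzw has q; w=y, i.e. Rzy. By symmetry of the argument, Ryz.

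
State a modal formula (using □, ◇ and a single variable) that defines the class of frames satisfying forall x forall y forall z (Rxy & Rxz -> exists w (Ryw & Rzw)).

The condition is convergence. The .2 schema ◇□r → □◇r defines it.

◇□r → □◇r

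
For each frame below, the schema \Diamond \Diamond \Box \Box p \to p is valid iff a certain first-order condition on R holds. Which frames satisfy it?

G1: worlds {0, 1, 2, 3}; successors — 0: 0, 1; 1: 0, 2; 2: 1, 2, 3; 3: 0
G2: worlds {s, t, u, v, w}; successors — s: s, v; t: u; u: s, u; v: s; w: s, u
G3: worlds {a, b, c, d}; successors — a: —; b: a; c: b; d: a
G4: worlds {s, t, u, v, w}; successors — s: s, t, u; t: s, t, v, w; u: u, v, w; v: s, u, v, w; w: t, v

G4

Frame correspondent (Sahlqvist): \forall x \forall y (x R^2 y \to \exists w (y R^2 w \wedge x = w)) — i.e. a generalized confluence (Geach) condition.
G1: fails — 2R²3 but no w with 3R²w and 2=w.
G2: fails — tR²s but no w* with sR²w* and t=w*.
G3: fails — cR²a but no w with aR²w and c=w.
G4: ✓.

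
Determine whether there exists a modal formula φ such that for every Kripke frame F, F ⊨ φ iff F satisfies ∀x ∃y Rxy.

The condition is seriality. A defining modal formula is □r → ◇r.
Suppose □r→◇r is valid. At any x set V(r)=W. Then □r at x, so ◇r at x, so x has a successor.

Definable; □r → ◇r defines it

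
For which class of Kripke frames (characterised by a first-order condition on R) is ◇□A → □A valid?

Equivalently (dual form): ◇A → □◇A.
Suppose ◇A→□◇A is valid. Take Rxy, Rxz and set V(A)={y}. Then ◇A at x, so □◇A at x, so ◇A at z, so some w with Rzw has A; w=y, i.e. Rzy. By symmetry of the argument, Ryz.
The converse is a direct semantic check.
Frame condition: ∀x ∀y ∀z (Rxy ∧ Rxz → Ryz).

the Euclidean property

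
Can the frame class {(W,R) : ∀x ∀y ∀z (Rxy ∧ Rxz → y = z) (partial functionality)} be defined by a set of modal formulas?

The condition is partial functionality. A defining modal formula is ◇r → □r.
Suppose ◇r→□r is valid. Take Rxy, Rxz and set V(r)={y}. Then ◇r at x, so □r at x, so r at z, i.e. z=y.

Definable; ◇r → □r defines it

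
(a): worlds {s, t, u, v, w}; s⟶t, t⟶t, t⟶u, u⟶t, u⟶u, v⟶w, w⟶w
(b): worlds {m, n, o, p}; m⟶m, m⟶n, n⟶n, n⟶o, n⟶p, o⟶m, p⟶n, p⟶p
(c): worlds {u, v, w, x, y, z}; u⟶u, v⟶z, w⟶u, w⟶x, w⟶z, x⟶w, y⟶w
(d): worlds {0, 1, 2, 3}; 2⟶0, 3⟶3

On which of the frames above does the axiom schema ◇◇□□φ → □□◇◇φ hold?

Frame correspondent (Sahlqvist): ∀x ∀y ∀z ((xR²y ∧ xR²z) → ∃w (yR²w ∧ zR²w)) — i.e. a generalized confluence (Geach) condition.
(a): condition met.
(b): condition met.
(c): fails — xR²u, xR²z but no t with uR²t and zR²t.
(d): condition met.

(a), (b), (d)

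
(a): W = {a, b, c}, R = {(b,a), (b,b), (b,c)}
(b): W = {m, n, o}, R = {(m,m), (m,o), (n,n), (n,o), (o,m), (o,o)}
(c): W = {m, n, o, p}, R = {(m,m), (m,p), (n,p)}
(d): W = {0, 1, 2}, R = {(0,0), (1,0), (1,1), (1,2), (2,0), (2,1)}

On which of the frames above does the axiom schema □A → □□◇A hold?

(b), (d)

This is the axiom for a generalized confluence (Geach) condition; its first-order frame correspondent is ∀x ∀z (xR²z → ∃w (xRw ∧ zRw)).
(a): fails — bR²a but no w with bRw and aRw.
(b): condition met.
(c): fails — mR²p but no w with mRw and pRw.
(d): condition met.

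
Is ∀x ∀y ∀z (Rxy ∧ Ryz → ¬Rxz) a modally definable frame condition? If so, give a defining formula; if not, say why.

Any modally definable frame class is closed under surjective bounded morphisms.
The 3-cycle (worlds w0,w1,w2 with w0→w1→w2→w0) is intransitive. Mapping every world to a single reflexive point • is a surjective bounded morphism; the reflexive point is not intransitive (R••∧R•• but R••).
So no modal formula (or set of formulas) defines exactly the intransitive frames.

No — not modally definable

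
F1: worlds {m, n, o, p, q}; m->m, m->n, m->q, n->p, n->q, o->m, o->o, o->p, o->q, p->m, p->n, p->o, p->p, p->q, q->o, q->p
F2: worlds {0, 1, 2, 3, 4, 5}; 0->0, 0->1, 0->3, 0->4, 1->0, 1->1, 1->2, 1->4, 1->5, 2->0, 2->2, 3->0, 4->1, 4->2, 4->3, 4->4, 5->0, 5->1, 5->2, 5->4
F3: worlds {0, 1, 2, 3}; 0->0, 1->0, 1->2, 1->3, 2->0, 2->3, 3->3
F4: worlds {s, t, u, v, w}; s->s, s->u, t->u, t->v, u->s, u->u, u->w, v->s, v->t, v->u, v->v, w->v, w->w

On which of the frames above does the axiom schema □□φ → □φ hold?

F1, F2, F4

This is the axiom for density; its first-order frame correspondent is ∀x ∀y (Rxy → ∃z (Rxz ∧ Rzy)).
F1: ✓.
F2: ✓.
F3: fails — R12 but no z with R1z and Rz2.
F4: ✓.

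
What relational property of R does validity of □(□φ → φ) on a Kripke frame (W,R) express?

shift-reflexivity: ∀x ∀y (Rxy → Ryy)

Suppose □(□φ→φ) is valid. Take Rxy and set V(φ)={w : Ryw}. Then at y, □φ holds; since □(□φ→φ) at x, □φ→φ at y, so φ at y, i.e. Ryy.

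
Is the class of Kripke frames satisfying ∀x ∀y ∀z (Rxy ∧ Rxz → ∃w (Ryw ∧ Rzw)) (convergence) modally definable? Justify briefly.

Yes — defined by ◇□r → □◇r

This is a Sahlqvist condition; the .2 axiom ◇□r → □◇r defines it.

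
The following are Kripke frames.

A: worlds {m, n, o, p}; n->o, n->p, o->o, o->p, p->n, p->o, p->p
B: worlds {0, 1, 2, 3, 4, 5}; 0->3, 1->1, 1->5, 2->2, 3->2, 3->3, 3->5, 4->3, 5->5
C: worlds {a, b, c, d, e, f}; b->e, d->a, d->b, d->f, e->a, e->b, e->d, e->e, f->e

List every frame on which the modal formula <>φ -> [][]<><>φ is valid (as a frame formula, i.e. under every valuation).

Frame correspondent (Sahlqvist): forall x forall y forall z ((xRy & x R^2 z) -> exists w (y = w & z R^2 w)) — i.e. a generalized confluence (Geach) condition.
A: satisfies the condition.
B: fails — 0R3, 0R²2 but no w with 3=w and 2R²w.
C: fails — bRe, bR²a but no w with e=w and aR²w.

A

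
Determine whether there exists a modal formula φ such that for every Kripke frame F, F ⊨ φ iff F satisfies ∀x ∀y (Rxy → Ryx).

Yes, by q → □◇q

This is a Sahlqvist condition; the B axiom q → □◇q defines it.
Suppose q→□◇q is valid. Take Rxy and set V(q)={x}. Then q at x, so □◇q at x, so ◇q at y, so some z with Ryz has q; z=x, i.e. Ryx.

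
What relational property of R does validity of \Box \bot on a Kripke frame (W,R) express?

emptiness of R

□⊥ is valid iff no world has any successor (otherwise □⊥ fails at any world with one).
Conversely, any frame satisfying \forall x \forall y \neg Rxy validates the schema.
Frame condition: \forall x \forall y \neg Rxy.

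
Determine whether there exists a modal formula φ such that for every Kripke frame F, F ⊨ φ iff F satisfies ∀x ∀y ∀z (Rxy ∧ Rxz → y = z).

Yes, by ◇q → □q

This is a Sahlqvist condition; the CD axiom ◇q → □q defines it.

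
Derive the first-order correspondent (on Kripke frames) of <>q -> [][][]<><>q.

This is a Sahlqvist (Geach-type) schema ◇^1□^0q → □^3◇^2q.
First-order correspondent: forall x forall y forall z ((xRy & x R^3 z) -> exists w (y = w & z R^2 w)).

forall x forall y forall z ((xRy & x R^3 z) -> exists w (y = w & z R^2 w))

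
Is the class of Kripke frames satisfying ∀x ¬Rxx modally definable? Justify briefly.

Any modally definable frame class is closed under surjective bounded morphisms.
The 2-cycle (worlds s,t with s→t→s) is irreflexive, and the map sending every world to a single reflexive point • is a surjective bounded morphism (forth: every edge maps to (•,•); back: every world has a successor). So any modal formula valid on the 2-cycle is also valid on the reflexive point, which is not irreflexive.
So the class is not modally definable.

Not definable by any modal formula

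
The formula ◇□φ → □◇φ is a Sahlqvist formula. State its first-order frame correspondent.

convergence: ∀x ∀y ∀z (Rxy ∧ Rxz → ∃w (Ryw ∧ Rzw))

Suppose ◇□φ→□◇φ is valid. Take Rxy, Rxz and set V(φ)={w : Ryw}. Then □φ at y so ◇□φ at x, so □◇φ at x, so ◇φ at z, giving w with Rzw and Ryw.
The converse is a direct semantic check.
Frame condition: ∀x ∀y ∀z (Rxy ∧ Rxz → ∃w (Ryw ∧ Rzw)).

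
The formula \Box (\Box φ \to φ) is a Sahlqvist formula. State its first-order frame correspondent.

Shift-reflexivity

This schema is the T□ axiom.
Its frame correspondent is shift-reflexivity — \forall x \forall y (Rxy \to Ryy).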